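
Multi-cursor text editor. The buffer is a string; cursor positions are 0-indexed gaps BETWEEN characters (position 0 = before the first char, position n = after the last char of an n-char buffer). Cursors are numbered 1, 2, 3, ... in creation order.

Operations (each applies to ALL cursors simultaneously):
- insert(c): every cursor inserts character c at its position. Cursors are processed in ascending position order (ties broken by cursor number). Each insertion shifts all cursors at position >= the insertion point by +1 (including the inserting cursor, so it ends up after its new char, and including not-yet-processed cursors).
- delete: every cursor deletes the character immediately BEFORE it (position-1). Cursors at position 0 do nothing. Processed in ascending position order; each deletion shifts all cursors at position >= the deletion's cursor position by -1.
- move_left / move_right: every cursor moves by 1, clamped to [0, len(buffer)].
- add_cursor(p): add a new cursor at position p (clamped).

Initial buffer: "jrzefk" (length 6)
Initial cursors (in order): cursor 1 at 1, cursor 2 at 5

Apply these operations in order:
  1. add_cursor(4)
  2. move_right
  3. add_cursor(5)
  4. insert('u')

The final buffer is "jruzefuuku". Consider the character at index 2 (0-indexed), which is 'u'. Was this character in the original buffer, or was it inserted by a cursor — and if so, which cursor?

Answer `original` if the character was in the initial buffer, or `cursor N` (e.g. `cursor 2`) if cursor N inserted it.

After op 1 (add_cursor(4)): buffer="jrzefk" (len 6), cursors c1@1 c3@4 c2@5, authorship ......
After op 2 (move_right): buffer="jrzefk" (len 6), cursors c1@2 c3@5 c2@6, authorship ......
After op 3 (add_cursor(5)): buffer="jrzefk" (len 6), cursors c1@2 c3@5 c4@5 c2@6, authorship ......
After op 4 (insert('u')): buffer="jruzefuuku" (len 10), cursors c1@3 c3@8 c4@8 c2@10, authorship ..1...34.2
Authorship (.=original, N=cursor N): . . 1 . . . 3 4 . 2
Index 2: author = 1

Answer: cursor 1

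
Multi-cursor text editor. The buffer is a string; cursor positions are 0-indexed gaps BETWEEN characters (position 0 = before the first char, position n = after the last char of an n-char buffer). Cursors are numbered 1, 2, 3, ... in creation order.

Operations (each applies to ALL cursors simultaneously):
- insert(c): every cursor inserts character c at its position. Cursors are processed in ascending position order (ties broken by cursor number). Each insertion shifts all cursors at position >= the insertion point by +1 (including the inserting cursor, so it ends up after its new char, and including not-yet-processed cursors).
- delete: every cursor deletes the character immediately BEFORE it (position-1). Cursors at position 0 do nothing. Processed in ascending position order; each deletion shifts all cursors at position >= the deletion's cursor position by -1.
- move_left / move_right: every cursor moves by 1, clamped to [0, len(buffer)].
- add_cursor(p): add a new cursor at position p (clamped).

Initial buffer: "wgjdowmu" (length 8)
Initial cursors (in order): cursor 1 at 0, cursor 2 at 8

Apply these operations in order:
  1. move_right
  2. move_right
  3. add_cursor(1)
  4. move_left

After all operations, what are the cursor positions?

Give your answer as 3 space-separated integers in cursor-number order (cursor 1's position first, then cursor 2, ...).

After op 1 (move_right): buffer="wgjdowmu" (len 8), cursors c1@1 c2@8, authorship ........
After op 2 (move_right): buffer="wgjdowmu" (len 8), cursors c1@2 c2@8, authorship ........
After op 3 (add_cursor(1)): buffer="wgjdowmu" (len 8), cursors c3@1 c1@2 c2@8, authorship ........
After op 4 (move_left): buffer="wgjdowmu" (len 8), cursors c3@0 c1@1 c2@7, authorship ........

Answer: 1 7 0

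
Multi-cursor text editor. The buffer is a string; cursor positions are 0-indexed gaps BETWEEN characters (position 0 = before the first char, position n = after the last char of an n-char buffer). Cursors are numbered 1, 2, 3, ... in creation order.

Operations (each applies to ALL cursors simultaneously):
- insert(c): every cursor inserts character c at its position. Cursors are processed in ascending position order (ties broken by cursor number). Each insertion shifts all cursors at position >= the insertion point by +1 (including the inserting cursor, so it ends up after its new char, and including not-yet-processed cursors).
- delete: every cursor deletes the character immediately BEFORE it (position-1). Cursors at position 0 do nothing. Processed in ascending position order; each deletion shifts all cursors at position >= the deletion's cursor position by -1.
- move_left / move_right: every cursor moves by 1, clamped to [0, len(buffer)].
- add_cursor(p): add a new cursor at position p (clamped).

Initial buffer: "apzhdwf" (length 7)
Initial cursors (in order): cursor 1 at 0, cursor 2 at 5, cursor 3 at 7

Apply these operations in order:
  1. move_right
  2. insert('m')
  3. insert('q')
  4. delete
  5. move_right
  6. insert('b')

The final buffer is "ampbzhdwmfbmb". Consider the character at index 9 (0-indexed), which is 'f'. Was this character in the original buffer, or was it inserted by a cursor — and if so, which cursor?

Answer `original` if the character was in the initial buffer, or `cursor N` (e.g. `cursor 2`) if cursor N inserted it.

After op 1 (move_right): buffer="apzhdwf" (len 7), cursors c1@1 c2@6 c3@7, authorship .......
After op 2 (insert('m')): buffer="ampzhdwmfm" (len 10), cursors c1@2 c2@8 c3@10, authorship .1.....2.3
After op 3 (insert('q')): buffer="amqpzhdwmqfmq" (len 13), cursors c1@3 c2@10 c3@13, authorship .11.....22.33
After op 4 (delete): buffer="ampzhdwmfm" (len 10), cursors c1@2 c2@8 c3@10, authorship .1.....2.3
After op 5 (move_right): buffer="ampzhdwmfm" (len 10), cursors c1@3 c2@9 c3@10, authorship .1.....2.3
After op 6 (insert('b')): buffer="ampbzhdwmfbmb" (len 13), cursors c1@4 c2@11 c3@13, authorship .1.1....2.233
Authorship (.=original, N=cursor N): . 1 . 1 . . . . 2 . 2 3 3
Index 9: author = original

Answer: original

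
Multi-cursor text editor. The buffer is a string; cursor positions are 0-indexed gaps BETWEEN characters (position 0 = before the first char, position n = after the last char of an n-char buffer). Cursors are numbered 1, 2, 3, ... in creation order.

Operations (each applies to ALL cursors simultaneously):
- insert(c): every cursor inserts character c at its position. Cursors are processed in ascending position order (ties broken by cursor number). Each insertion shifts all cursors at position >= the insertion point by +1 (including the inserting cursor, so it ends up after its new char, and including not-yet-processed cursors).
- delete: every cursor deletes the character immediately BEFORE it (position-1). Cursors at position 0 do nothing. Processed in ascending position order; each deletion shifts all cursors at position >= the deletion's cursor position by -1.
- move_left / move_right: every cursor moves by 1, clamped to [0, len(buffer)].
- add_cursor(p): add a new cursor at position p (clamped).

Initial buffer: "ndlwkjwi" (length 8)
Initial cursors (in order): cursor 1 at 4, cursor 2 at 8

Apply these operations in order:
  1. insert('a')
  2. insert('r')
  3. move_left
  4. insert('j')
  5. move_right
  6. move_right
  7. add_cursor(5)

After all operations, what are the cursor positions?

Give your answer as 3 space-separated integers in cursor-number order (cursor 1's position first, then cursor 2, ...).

After op 1 (insert('a')): buffer="ndlwakjwia" (len 10), cursors c1@5 c2@10, authorship ....1....2
After op 2 (insert('r')): buffer="ndlwarkjwiar" (len 12), cursors c1@6 c2@12, authorship ....11....22
After op 3 (move_left): buffer="ndlwarkjwiar" (len 12), cursors c1@5 c2@11, authorship ....11....22
After op 4 (insert('j')): buffer="ndlwajrkjwiajr" (len 14), cursors c1@6 c2@13, authorship ....111....222
After op 5 (move_right): buffer="ndlwajrkjwiajr" (len 14), cursors c1@7 c2@14, authorship ....111....222
After op 6 (move_right): buffer="ndlwajrkjwiajr" (len 14), cursors c1@8 c2@14, authorship ....111....222
After op 7 (add_cursor(5)): buffer="ndlwajrkjwiajr" (len 14), cursors c3@5 c1@8 c2@14, authorship ....111....222

Answer: 8 14 5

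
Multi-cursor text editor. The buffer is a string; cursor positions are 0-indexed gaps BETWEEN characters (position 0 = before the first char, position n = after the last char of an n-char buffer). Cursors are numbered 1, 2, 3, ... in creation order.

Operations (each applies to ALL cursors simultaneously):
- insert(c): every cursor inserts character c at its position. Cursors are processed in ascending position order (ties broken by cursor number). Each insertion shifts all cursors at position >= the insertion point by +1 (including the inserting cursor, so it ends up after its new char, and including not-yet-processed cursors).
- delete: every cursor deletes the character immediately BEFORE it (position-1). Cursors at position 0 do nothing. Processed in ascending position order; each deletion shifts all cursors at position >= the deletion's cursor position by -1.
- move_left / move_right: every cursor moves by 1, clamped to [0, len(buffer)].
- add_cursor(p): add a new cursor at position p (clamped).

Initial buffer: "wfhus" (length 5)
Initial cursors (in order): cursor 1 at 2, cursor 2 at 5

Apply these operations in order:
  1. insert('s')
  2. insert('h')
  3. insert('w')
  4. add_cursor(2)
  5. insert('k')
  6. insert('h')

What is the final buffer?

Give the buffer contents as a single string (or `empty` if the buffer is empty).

Answer: wfkhshwkhhusshwkh

Derivation:
After op 1 (insert('s')): buffer="wfshuss" (len 7), cursors c1@3 c2@7, authorship ..1...2
After op 2 (insert('h')): buffer="wfshhussh" (len 9), cursors c1@4 c2@9, authorship ..11...22
After op 3 (insert('w')): buffer="wfshwhusshw" (len 11), cursors c1@5 c2@11, authorship ..111...222
After op 4 (add_cursor(2)): buffer="wfshwhusshw" (len 11), cursors c3@2 c1@5 c2@11, authorship ..111...222
After op 5 (insert('k')): buffer="wfkshwkhusshwk" (len 14), cursors c3@3 c1@7 c2@14, authorship ..31111...2222
After op 6 (insert('h')): buffer="wfkhshwkhhusshwkh" (len 17), cursors c3@4 c1@9 c2@17, authorship ..3311111...22222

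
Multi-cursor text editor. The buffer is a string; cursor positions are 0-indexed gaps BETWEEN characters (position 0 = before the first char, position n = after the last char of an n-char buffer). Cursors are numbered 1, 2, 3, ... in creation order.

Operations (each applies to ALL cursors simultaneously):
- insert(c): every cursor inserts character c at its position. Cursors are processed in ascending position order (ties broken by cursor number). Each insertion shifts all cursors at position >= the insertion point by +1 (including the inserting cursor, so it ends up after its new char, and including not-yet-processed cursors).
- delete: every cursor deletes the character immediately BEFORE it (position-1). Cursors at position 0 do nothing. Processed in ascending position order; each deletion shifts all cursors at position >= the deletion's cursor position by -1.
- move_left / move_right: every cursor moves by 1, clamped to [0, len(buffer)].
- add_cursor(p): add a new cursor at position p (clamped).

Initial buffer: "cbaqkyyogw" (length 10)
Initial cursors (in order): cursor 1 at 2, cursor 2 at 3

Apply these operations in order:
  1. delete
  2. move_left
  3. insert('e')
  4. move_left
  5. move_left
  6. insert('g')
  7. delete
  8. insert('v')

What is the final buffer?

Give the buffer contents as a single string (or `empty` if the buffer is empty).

Answer: vveecqkyyogw

Derivation:
After op 1 (delete): buffer="cqkyyogw" (len 8), cursors c1@1 c2@1, authorship ........
After op 2 (move_left): buffer="cqkyyogw" (len 8), cursors c1@0 c2@0, authorship ........
After op 3 (insert('e')): buffer="eecqkyyogw" (len 10), cursors c1@2 c2@2, authorship 12........
After op 4 (move_left): buffer="eecqkyyogw" (len 10), cursors c1@1 c2@1, authorship 12........
After op 5 (move_left): buffer="eecqkyyogw" (len 10), cursors c1@0 c2@0, authorship 12........
After op 6 (insert('g')): buffer="ggeecqkyyogw" (len 12), cursors c1@2 c2@2, authorship 1212........
After op 7 (delete): buffer="eecqkyyogw" (len 10), cursors c1@0 c2@0, authorship 12........
After op 8 (insert('v')): buffer="vveecqkyyogw" (len 12), cursors c1@2 c2@2, authorship 1212........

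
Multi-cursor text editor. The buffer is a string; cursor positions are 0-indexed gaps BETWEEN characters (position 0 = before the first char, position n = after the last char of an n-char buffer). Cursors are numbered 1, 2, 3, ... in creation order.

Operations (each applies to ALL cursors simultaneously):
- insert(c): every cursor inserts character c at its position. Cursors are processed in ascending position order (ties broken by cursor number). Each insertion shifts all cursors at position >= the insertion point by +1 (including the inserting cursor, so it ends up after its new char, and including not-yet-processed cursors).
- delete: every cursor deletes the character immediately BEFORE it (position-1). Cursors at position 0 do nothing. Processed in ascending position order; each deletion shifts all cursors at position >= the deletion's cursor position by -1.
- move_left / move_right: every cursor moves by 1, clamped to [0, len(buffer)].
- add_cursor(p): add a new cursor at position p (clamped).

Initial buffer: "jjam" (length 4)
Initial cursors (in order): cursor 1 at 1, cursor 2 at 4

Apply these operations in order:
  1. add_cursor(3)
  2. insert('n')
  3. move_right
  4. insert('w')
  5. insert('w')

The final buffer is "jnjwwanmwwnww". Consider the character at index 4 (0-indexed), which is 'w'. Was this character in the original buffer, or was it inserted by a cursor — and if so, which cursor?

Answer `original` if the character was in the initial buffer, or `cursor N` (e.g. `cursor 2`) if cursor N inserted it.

Answer: cursor 1

Derivation:
After op 1 (add_cursor(3)): buffer="jjam" (len 4), cursors c1@1 c3@3 c2@4, authorship ....
After op 2 (insert('n')): buffer="jnjanmn" (len 7), cursors c1@2 c3@5 c2@7, authorship .1..3.2
After op 3 (move_right): buffer="jnjanmn" (len 7), cursors c1@3 c3@6 c2@7, authorship .1..3.2
After op 4 (insert('w')): buffer="jnjwanmwnw" (len 10), cursors c1@4 c3@8 c2@10, authorship .1.1.3.322
After op 5 (insert('w')): buffer="jnjwwanmwwnww" (len 13), cursors c1@5 c3@10 c2@13, authorship .1.11.3.33222
Authorship (.=original, N=cursor N): . 1 . 1 1 . 3 . 3 3 2 2 2
Index 4: author = 1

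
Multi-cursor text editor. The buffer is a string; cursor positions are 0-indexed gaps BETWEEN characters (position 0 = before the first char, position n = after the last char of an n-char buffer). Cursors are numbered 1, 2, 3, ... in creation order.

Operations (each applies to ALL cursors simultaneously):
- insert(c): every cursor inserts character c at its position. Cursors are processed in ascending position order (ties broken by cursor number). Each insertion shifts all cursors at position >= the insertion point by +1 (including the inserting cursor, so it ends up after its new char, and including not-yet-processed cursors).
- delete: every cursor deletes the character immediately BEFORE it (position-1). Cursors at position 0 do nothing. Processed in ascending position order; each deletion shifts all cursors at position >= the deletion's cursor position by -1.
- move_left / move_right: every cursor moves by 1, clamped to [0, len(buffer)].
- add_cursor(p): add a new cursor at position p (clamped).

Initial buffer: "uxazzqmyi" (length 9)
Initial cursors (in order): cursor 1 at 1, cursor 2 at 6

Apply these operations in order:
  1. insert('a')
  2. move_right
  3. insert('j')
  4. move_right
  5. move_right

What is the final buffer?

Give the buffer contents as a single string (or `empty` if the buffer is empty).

Answer: uaxjazzqamjyi

Derivation:
After op 1 (insert('a')): buffer="uaxazzqamyi" (len 11), cursors c1@2 c2@8, authorship .1.....2...
After op 2 (move_right): buffer="uaxazzqamyi" (len 11), cursors c1@3 c2@9, authorship .1.....2...
After op 3 (insert('j')): buffer="uaxjazzqamjyi" (len 13), cursors c1@4 c2@11, authorship .1.1....2.2..
After op 4 (move_right): buffer="uaxjazzqamjyi" (len 13), cursors c1@5 c2@12, authorship .1.1....2.2..
After op 5 (move_right): buffer="uaxjazzqamjyi" (len 13), cursors c1@6 c2@13, authorship .1.1....2.2..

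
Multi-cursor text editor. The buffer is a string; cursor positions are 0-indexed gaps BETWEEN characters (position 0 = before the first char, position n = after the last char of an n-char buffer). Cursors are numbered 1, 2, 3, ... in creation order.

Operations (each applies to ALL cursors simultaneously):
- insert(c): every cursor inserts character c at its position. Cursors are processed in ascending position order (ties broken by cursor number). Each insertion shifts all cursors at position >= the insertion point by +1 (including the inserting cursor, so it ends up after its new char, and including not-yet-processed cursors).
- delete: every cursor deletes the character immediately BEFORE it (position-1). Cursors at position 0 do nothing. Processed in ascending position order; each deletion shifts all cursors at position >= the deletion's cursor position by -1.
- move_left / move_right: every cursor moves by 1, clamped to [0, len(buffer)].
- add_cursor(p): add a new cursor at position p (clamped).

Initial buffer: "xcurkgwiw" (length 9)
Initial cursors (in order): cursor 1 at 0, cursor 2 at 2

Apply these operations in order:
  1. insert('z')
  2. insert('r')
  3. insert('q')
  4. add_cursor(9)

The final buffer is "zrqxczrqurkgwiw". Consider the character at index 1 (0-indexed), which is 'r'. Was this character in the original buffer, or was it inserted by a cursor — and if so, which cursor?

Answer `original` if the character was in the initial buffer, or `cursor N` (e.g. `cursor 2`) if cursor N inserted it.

After op 1 (insert('z')): buffer="zxczurkgwiw" (len 11), cursors c1@1 c2@4, authorship 1..2.......
After op 2 (insert('r')): buffer="zrxczrurkgwiw" (len 13), cursors c1@2 c2@6, authorship 11..22.......
After op 3 (insert('q')): buffer="zrqxczrqurkgwiw" (len 15), cursors c1@3 c2@8, authorship 111..222.......
After op 4 (add_cursor(9)): buffer="zrqxczrqurkgwiw" (len 15), cursors c1@3 c2@8 c3@9, authorship 111..222.......
Authorship (.=original, N=cursor N): 1 1 1 . . 2 2 2 . . . . . . .
Index 1: author = 1

Answer: cursor 1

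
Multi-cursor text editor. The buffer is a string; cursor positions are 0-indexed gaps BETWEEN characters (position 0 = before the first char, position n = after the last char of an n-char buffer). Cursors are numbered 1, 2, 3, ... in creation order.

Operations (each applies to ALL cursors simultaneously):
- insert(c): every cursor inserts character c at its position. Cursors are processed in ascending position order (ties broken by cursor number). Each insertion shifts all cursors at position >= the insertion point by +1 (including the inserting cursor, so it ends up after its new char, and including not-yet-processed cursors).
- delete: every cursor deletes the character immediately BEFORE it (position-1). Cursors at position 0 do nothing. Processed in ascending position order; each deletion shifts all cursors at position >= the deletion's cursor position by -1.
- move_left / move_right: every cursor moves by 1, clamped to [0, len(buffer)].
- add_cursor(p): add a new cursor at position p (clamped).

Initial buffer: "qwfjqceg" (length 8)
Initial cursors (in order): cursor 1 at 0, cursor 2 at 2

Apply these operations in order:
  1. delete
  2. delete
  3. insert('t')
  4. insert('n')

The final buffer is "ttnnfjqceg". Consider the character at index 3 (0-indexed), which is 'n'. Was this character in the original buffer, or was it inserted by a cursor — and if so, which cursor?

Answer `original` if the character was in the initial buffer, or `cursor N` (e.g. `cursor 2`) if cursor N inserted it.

Answer: cursor 2

Derivation:
After op 1 (delete): buffer="qfjqceg" (len 7), cursors c1@0 c2@1, authorship .......
After op 2 (delete): buffer="fjqceg" (len 6), cursors c1@0 c2@0, authorship ......
After op 3 (insert('t')): buffer="ttfjqceg" (len 8), cursors c1@2 c2@2, authorship 12......
After op 4 (insert('n')): buffer="ttnnfjqceg" (len 10), cursors c1@4 c2@4, authorship 1212......
Authorship (.=original, N=cursor N): 1 2 1 2 . . . . . .
Index 3: author = 2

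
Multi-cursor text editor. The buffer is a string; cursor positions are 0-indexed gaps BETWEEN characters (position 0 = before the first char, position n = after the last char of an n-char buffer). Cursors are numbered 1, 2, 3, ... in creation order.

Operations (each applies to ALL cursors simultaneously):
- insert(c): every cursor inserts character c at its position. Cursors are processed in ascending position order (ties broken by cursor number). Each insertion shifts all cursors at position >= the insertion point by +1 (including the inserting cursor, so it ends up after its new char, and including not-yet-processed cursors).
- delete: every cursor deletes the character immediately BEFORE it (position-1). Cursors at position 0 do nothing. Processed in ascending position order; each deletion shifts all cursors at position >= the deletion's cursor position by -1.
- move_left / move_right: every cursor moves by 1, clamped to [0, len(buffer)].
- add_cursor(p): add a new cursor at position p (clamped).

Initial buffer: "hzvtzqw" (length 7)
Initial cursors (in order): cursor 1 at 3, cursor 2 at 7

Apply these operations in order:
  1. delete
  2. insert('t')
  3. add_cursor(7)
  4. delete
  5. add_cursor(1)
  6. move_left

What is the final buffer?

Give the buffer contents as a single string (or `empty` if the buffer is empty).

After op 1 (delete): buffer="hztzq" (len 5), cursors c1@2 c2@5, authorship .....
After op 2 (insert('t')): buffer="hzttzqt" (len 7), cursors c1@3 c2@7, authorship ..1...2
After op 3 (add_cursor(7)): buffer="hzttzqt" (len 7), cursors c1@3 c2@7 c3@7, authorship ..1...2
After op 4 (delete): buffer="hztz" (len 4), cursors c1@2 c2@4 c3@4, authorship ....
After op 5 (add_cursor(1)): buffer="hztz" (len 4), cursors c4@1 c1@2 c2@4 c3@4, authorship ....
After op 6 (move_left): buffer="hztz" (len 4), cursors c4@0 c1@1 c2@3 c3@3, authorship ....

Answer: hztz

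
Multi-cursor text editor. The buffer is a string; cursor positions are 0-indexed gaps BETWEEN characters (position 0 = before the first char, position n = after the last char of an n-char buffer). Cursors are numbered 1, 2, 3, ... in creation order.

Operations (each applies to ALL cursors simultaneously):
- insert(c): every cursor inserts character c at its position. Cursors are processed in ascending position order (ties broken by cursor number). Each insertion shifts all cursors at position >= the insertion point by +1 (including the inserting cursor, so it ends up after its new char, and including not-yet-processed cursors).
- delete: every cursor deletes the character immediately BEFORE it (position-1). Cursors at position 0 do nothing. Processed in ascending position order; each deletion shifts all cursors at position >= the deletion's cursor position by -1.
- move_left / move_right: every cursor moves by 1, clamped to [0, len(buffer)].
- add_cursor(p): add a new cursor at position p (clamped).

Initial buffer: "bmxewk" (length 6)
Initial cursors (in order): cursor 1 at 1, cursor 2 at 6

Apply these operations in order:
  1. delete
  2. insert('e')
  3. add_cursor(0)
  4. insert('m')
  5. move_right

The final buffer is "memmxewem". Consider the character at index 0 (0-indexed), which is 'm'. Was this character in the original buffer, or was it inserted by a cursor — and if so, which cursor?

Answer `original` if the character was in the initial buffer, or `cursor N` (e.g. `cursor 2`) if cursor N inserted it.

Answer: cursor 3

Derivation:
After op 1 (delete): buffer="mxew" (len 4), cursors c1@0 c2@4, authorship ....
After op 2 (insert('e')): buffer="emxewe" (len 6), cursors c1@1 c2@6, authorship 1....2
After op 3 (add_cursor(0)): buffer="emxewe" (len 6), cursors c3@0 c1@1 c2@6, authorship 1....2
After op 4 (insert('m')): buffer="memmxewem" (len 9), cursors c3@1 c1@3 c2@9, authorship 311....22
After op 5 (move_right): buffer="memmxewem" (len 9), cursors c3@2 c1@4 c2@9, authorship 311....22
Authorship (.=original, N=cursor N): 3 1 1 . . . . 2 2
Index 0: author = 3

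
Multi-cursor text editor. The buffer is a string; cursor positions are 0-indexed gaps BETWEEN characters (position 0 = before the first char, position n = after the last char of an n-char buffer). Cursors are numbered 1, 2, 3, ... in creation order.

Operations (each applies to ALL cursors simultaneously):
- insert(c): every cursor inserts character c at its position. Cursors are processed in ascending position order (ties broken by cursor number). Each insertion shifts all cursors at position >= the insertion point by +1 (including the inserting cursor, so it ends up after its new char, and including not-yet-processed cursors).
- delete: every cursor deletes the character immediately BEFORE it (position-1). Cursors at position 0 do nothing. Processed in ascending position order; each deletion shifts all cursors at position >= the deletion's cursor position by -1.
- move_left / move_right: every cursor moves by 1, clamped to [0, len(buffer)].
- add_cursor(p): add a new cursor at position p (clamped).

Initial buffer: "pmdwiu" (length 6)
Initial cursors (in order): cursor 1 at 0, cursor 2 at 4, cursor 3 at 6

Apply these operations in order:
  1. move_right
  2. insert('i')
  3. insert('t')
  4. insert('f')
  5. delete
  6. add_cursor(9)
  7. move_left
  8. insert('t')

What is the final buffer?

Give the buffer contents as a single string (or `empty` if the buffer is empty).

Answer: pittmdwiitttuitt

Derivation:
After op 1 (move_right): buffer="pmdwiu" (len 6), cursors c1@1 c2@5 c3@6, authorship ......
After op 2 (insert('i')): buffer="pimdwiiui" (len 9), cursors c1@2 c2@7 c3@9, authorship .1....2.3
After op 3 (insert('t')): buffer="pitmdwiituit" (len 12), cursors c1@3 c2@9 c3@12, authorship .11....22.33
After op 4 (insert('f')): buffer="pitfmdwiitfuitf" (len 15), cursors c1@4 c2@11 c3@15, authorship .111....222.333
After op 5 (delete): buffer="pitmdwiituit" (len 12), cursors c1@3 c2@9 c3@12, authorship .11....22.33
After op 6 (add_cursor(9)): buffer="pitmdwiituit" (len 12), cursors c1@3 c2@9 c4@9 c3@12, authorship .11....22.33
After op 7 (move_left): buffer="pitmdwiituit" (len 12), cursors c1@2 c2@8 c4@8 c3@11, authorship .11....22.33
After op 8 (insert('t')): buffer="pittmdwiitttuitt" (len 16), cursors c1@3 c2@11 c4@11 c3@15, authorship .111....2242.333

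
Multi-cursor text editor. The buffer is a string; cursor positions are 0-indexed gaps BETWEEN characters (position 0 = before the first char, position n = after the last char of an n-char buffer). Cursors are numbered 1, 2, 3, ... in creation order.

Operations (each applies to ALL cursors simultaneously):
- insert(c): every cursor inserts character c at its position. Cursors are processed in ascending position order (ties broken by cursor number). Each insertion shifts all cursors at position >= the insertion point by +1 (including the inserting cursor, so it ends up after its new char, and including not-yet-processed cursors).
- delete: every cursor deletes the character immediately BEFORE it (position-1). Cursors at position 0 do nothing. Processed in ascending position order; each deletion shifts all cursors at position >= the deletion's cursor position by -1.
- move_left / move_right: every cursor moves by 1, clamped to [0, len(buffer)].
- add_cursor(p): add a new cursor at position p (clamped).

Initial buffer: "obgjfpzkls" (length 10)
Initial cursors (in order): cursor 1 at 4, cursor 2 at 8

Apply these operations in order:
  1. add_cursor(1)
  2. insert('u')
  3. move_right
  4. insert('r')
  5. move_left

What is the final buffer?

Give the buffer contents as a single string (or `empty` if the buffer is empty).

Answer: oubrgjufrpzkulrs

Derivation:
After op 1 (add_cursor(1)): buffer="obgjfpzkls" (len 10), cursors c3@1 c1@4 c2@8, authorship ..........
After op 2 (insert('u')): buffer="oubgjufpzkuls" (len 13), cursors c3@2 c1@6 c2@11, authorship .3...1....2..
After op 3 (move_right): buffer="oubgjufpzkuls" (len 13), cursors c3@3 c1@7 c2@12, authorship .3...1....2..
After op 4 (insert('r')): buffer="oubrgjufrpzkulrs" (len 16), cursors c3@4 c1@9 c2@15, authorship .3.3..1.1...2.2.
After op 5 (move_left): buffer="oubrgjufrpzkulrs" (len 16), cursors c3@3 c1@8 c2@14, authorship .3.3..1.1...2.2.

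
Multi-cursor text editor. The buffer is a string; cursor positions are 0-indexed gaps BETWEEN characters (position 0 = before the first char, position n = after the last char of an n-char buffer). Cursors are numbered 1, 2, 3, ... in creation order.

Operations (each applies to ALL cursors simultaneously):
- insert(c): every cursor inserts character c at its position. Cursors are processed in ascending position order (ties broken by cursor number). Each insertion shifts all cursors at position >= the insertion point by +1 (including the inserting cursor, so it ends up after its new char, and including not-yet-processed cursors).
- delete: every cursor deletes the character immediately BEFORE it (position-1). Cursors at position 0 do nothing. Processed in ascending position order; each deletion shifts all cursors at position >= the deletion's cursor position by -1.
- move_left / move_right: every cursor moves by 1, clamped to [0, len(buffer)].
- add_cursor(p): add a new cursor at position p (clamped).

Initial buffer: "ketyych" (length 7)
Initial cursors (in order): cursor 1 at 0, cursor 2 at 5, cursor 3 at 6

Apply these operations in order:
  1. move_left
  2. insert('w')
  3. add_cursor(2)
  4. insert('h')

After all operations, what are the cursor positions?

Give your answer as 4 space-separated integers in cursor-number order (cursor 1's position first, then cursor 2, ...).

After op 1 (move_left): buffer="ketyych" (len 7), cursors c1@0 c2@4 c3@5, authorship .......
After op 2 (insert('w')): buffer="wketywywch" (len 10), cursors c1@1 c2@6 c3@8, authorship 1....2.3..
After op 3 (add_cursor(2)): buffer="wketywywch" (len 10), cursors c1@1 c4@2 c2@6 c3@8, authorship 1....2.3..
After op 4 (insert('h')): buffer="whkhetywhywhch" (len 14), cursors c1@2 c4@4 c2@9 c3@12, authorship 11.4...22.33..

Answer: 2 9 12 4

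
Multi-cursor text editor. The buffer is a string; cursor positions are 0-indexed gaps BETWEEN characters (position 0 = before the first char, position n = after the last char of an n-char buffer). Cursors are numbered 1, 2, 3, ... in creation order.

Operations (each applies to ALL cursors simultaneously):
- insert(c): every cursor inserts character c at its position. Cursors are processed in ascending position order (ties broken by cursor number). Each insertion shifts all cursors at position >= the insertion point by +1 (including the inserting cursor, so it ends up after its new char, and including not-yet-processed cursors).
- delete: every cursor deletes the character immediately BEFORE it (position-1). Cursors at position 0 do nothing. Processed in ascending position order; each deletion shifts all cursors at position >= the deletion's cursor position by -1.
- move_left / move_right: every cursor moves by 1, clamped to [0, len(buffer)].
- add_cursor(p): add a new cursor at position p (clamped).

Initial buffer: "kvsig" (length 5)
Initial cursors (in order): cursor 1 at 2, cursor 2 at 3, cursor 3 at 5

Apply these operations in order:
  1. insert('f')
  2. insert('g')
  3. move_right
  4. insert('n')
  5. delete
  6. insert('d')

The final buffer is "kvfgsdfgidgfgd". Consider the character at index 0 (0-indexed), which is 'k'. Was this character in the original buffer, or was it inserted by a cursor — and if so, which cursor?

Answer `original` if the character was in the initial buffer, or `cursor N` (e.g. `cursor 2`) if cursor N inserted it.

After op 1 (insert('f')): buffer="kvfsfigf" (len 8), cursors c1@3 c2@5 c3@8, authorship ..1.2..3
After op 2 (insert('g')): buffer="kvfgsfgigfg" (len 11), cursors c1@4 c2@7 c3@11, authorship ..11.22..33
After op 3 (move_right): buffer="kvfgsfgigfg" (len 11), cursors c1@5 c2@8 c3@11, authorship ..11.22..33
After op 4 (insert('n')): buffer="kvfgsnfgingfgn" (len 14), cursors c1@6 c2@10 c3@14, authorship ..11.122.2.333
After op 5 (delete): buffer="kvfgsfgigfg" (len 11), cursors c1@5 c2@8 c3@11, authorship ..11.22..33
After op 6 (insert('d')): buffer="kvfgsdfgidgfgd" (len 14), cursors c1@6 c2@10 c3@14, authorship ..11.122.2.333
Authorship (.=original, N=cursor N): . . 1 1 . 1 2 2 . 2 . 3 3 3
Index 0: author = original

Answer: original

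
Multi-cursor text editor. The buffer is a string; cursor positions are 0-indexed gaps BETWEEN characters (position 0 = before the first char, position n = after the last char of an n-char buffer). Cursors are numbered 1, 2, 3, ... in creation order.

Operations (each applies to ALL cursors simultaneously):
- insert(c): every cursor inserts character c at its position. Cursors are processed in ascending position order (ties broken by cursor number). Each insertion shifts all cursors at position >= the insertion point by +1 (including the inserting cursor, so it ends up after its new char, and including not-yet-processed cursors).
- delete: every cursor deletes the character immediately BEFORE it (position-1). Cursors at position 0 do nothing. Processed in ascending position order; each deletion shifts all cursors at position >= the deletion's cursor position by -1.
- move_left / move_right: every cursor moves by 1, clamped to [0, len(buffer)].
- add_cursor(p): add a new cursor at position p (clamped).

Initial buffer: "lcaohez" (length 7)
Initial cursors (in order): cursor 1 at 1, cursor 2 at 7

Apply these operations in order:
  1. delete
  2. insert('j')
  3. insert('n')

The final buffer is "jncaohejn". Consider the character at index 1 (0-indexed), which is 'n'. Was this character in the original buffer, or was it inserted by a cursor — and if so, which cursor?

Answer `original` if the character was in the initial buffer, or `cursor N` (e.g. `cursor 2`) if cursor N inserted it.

Answer: cursor 1

Derivation:
After op 1 (delete): buffer="caohe" (len 5), cursors c1@0 c2@5, authorship .....
After op 2 (insert('j')): buffer="jcaohej" (len 7), cursors c1@1 c2@7, authorship 1.....2
After op 3 (insert('n')): buffer="jncaohejn" (len 9), cursors c1@2 c2@9, authorship 11.....22
Authorship (.=original, N=cursor N): 1 1 . . . . . 2 2
Index 1: author = 1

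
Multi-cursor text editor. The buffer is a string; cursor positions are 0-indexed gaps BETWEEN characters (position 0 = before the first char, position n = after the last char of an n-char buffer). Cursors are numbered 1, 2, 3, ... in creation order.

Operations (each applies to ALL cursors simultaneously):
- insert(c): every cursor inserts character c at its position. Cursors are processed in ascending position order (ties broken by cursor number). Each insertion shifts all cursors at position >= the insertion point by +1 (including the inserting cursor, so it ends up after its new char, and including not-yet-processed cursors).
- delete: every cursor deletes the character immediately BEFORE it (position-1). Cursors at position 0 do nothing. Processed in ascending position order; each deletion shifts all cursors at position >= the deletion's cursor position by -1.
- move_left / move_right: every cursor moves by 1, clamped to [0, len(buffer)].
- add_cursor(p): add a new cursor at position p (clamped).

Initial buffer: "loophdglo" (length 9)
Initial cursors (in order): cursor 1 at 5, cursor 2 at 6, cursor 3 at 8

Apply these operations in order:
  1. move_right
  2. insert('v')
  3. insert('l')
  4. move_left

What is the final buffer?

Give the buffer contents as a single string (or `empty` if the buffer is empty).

Answer: loophdvlgvllovl

Derivation:
After op 1 (move_right): buffer="loophdglo" (len 9), cursors c1@6 c2@7 c3@9, authorship .........
After op 2 (insert('v')): buffer="loophdvgvlov" (len 12), cursors c1@7 c2@9 c3@12, authorship ......1.2..3
After op 3 (insert('l')): buffer="loophdvlgvllovl" (len 15), cursors c1@8 c2@11 c3@15, authorship ......11.22..33
After op 4 (move_left): buffer="loophdvlgvllovl" (len 15), cursors c1@7 c2@10 c3@14, authorship ......11.22..33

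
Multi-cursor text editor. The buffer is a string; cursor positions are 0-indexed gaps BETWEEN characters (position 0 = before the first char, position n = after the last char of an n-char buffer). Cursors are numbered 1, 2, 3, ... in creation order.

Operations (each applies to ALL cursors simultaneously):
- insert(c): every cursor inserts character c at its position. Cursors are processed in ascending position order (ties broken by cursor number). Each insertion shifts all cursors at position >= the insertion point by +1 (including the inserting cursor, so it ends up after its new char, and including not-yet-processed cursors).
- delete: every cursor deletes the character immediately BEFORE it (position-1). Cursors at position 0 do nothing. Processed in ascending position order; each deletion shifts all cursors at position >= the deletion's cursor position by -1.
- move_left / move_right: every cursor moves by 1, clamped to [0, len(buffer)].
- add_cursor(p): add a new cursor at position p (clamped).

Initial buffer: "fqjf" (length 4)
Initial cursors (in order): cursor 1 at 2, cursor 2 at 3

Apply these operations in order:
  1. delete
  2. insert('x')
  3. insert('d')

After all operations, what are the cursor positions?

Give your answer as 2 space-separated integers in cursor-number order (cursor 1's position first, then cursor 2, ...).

After op 1 (delete): buffer="ff" (len 2), cursors c1@1 c2@1, authorship ..
After op 2 (insert('x')): buffer="fxxf" (len 4), cursors c1@3 c2@3, authorship .12.
After op 3 (insert('d')): buffer="fxxddf" (len 6), cursors c1@5 c2@5, authorship .1212.

Answer: 5 5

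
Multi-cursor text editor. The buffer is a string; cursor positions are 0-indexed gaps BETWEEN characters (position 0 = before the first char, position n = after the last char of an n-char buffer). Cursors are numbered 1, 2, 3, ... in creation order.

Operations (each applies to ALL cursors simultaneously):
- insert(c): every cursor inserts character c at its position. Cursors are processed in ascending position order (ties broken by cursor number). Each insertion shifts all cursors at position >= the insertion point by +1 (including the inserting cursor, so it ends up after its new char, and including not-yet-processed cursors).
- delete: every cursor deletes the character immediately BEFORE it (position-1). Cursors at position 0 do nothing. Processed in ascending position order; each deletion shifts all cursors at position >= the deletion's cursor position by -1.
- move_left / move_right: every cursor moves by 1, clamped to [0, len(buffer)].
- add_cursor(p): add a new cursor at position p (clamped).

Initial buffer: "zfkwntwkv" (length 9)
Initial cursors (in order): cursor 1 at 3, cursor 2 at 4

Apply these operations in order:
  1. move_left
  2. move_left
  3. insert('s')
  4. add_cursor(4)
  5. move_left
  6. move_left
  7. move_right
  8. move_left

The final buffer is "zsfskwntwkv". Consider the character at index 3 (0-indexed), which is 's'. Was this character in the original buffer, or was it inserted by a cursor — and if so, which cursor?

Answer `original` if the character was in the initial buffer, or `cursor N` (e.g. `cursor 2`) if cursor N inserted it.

Answer: cursor 2

Derivation:
After op 1 (move_left): buffer="zfkwntwkv" (len 9), cursors c1@2 c2@3, authorship .........
After op 2 (move_left): buffer="zfkwntwkv" (len 9), cursors c1@1 c2@2, authorship .........
After op 3 (insert('s')): buffer="zsfskwntwkv" (len 11), cursors c1@2 c2@4, authorship .1.2.......
After op 4 (add_cursor(4)): buffer="zsfskwntwkv" (len 11), cursors c1@2 c2@4 c3@4, authorship .1.2.......
After op 5 (move_left): buffer="zsfskwntwkv" (len 11), cursors c1@1 c2@3 c3@3, authorship .1.2.......
After op 6 (move_left): buffer="zsfskwntwkv" (len 11), cursors c1@0 c2@2 c3@2, authorship .1.2.......
After op 7 (move_right): buffer="zsfskwntwkv" (len 11), cursors c1@1 c2@3 c3@3, authorship .1.2.......
After op 8 (move_left): buffer="zsfskwntwkv" (len 11), cursors c1@0 c2@2 c3@2, authorship .1.2.......
Authorship (.=original, N=cursor N): . 1 . 2 . . . . . . .
Index 3: author = 2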